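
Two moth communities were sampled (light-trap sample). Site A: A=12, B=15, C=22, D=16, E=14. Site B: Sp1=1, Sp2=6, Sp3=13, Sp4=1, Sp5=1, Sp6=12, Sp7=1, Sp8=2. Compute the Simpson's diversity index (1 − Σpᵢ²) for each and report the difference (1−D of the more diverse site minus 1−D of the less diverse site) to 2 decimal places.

0.05

Site A: N=79, proportions 0.1519, 0.1899, 0.2785, 0.2025, 0.1772, giving 1−D = 0.7909 (working shown to 4 dp, full precision carried).
Site B: N=37, proportions 0.027, 0.1622, 0.3514, 0.027, 0.027, 0.3243, 0.027, 0.0541, giving 1−D = 0.7392.
Difference = |0.7909 − 0.7392| = 0.0517, i.e. 0.05 to 2 decimal places.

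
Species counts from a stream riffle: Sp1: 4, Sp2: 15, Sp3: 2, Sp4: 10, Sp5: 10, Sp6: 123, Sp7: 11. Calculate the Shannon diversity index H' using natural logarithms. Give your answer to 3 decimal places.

1.097

Total N = 4+15+2+10+10+123+11 = 175, so the proportions are 0.02286, 0.08571, 0.01143, 0.05714, 0.05714, 0.70286, 0.06286 (working shown to 5 dp, full precision carried).
Each pᵢ ln pᵢ term: 0.02286×(-3.77849)=-0.08637, 0.08571×(-2.45674)=-0.21058, 0.01143×(-4.47164)=-0.05110, 0.05714×(-2.86220)=-0.16355, 0.05714×(-2.86220)=-0.16355, 0.70286×(-0.35260)=-0.24783, 0.06286×(-2.76689)=-0.17392.
Sum = -1.09690, so H' = 1.097.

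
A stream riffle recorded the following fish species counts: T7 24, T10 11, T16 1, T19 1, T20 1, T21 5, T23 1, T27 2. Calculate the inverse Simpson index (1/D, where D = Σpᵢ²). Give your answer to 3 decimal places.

2.899

Total N = 24+11+1+1+1+5+1+2 = 46, so the proportions are 0.521739, 0.23913, 0.021739, 0.021739, 0.021739, 0.108696, 0.021739, 0.043478 (working shown to 6 dp, full precision carried).
D = 0.521739² + 0.23913² + 0.021739² + 0.021739² + 0.021739² + 0.108696² + 0.021739² + 0.043478² = 0.272212 + 0.057183 + 0.000473 + 0.000473 + 0.000473 + 0.011815 + 0.000473 + 0.001890 = 0.344991.
So 1/D = 2.89863, i.e. 2.899 to 3 decimal places.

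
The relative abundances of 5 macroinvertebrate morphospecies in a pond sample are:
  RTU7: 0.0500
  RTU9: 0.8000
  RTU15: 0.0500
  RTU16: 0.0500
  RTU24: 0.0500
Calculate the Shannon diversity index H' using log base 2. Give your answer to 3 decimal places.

Each pᵢ log₂ pᵢ term (working shown to 5 dp, full precision carried): 0.05×(-4.32193)=-0.21610, 0.8×(-0.32193)=-0.25754, 0.05×(-4.32193)=-0.21610, 0.05×(-4.32193)=-0.21610, 0.05×(-4.32193)=-0.21610.
Sum = -1.12193, so H' = 1.122.

1.122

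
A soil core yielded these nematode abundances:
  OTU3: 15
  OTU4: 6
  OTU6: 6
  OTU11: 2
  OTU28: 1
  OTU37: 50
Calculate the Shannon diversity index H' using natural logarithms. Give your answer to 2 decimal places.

1.14

Total N = 15+6+6+2+1+50 = 80, so the proportions are 0.1875, 0.075, 0.075, 0.025, 0.0125, 0.625 (working shown to 4 dp, full precision carried).
Each pᵢ ln pᵢ term: 0.1875×(-1.6740)=-0.3139, 0.075×(-2.5903)=-0.1943, 0.075×(-2.5903)=-0.1943, 0.025×(-3.6889)=-0.0922, 0.0125×(-4.3820)=-0.0548, 0.625×(-0.4700)=-0.2938.
Sum = -1.1432, so H' = 1.14.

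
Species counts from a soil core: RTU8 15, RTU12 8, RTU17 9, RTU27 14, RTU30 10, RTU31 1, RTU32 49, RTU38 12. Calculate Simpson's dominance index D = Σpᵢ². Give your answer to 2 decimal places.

0.23

Total N = 15+8+9+14+10+1+49+12 = 118, so the proportions are 0.1271, 0.0678, 0.0763, 0.1186, 0.0847, 0.0085, 0.4153, 0.1017 (working shown to 4 dp, full precision carried).
D = 0.1271² + 0.0678² + 0.0763² + 0.1186² + 0.0847² + 0.0085² + 0.4153² + 0.1017² = 0.0162 + 0.0046 + 0.0058 + 0.0141 + 0.0072 + 0.0001 + 0.1724 + 0.0103 = 0.2307.
To 2 decimal places, D = 0.23.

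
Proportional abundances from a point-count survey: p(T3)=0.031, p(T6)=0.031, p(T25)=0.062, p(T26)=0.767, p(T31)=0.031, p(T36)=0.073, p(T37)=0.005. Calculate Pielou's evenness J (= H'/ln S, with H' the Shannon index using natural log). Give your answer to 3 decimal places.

0.471

H' = −Σ pᵢ ln pᵢ = −((-0.10769) + (-0.10769) + (-0.17240) + (-0.20346) + (-0.10769) + (-0.19106) + (-0.02649)) = 0.91647 (working shown to 5 dp, full precision carried).
With S = 7 species, ln S = 1.94591, so J = 0.91647/1.94591 = 0.47097, i.e. 0.471 to 3 decimal places.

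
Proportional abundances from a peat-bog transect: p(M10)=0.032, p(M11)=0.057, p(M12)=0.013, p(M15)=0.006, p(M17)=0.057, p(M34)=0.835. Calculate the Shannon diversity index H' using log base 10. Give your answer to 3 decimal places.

Each pᵢ log₁₀ pᵢ term (working shown to 5 dp, full precision carried): 0.032×(-1.49485)=-0.04784, 0.057×(-1.24413)=-0.07092, 0.013×(-1.88606)=-0.02452, 0.006×(-2.22185)=-0.01333, 0.057×(-1.24413)=-0.07092, 0.835×(-0.07831)=-0.06539.
Sum = -0.29291, so H' = 0.293.

0.293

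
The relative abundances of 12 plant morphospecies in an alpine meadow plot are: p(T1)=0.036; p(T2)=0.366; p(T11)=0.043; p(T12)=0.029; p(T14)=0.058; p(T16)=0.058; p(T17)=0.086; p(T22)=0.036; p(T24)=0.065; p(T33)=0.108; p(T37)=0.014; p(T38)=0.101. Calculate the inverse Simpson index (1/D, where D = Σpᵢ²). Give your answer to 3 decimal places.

D = 0.036² + 0.366² + 0.043² + 0.029² + 0.058² + 0.058² + 0.086² + 0.036² + 0.065² + 0.108² + 0.014² + 0.101² = 0.0012960 + 0.1339560 + 0.0018490 + 0.0008410 + 0.0033640 + 0.0033640 + 0.0073960 + 0.0012960 + 0.0042250 + 0.0116640 + 0.0001960 + 0.0102010 = 0.1796480 (working shown to 7 dp, full precision carried).
So 1/D = 5.56644, i.e. 5.566 to 3 decimal places.

5.566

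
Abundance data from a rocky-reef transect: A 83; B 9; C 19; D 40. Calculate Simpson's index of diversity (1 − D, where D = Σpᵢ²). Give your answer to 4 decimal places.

Total N = 83+9+19+40 = 151, so the proportions are 0.549669, 0.059603, 0.125828, 0.264901 (working shown to 6 dp, full precision carried).
D = 0.549669² + 0.059603² + 0.125828² + 0.264901² = 0.302136 + 0.003552 + 0.015833 + 0.070172 = 0.391693.
So 1 − D = 0.608307, i.e. 0.6083 to 4 decimal places.

0.6083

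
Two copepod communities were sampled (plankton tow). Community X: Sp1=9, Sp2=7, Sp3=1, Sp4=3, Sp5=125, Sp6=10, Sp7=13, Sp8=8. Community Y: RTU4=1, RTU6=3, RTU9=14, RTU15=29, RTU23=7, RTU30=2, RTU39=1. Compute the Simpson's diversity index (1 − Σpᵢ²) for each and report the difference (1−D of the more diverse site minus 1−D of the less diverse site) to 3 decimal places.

0.181

Community X: N=176, proportions 0.05114, 0.03977, 0.00568, 0.01705, 0.71023, 0.05682, 0.07386, 0.04545, giving 1−D = 0.48031 (working shown to 5 dp, full precision carried).
Community Y: N=57, proportions 0.01754, 0.05263, 0.24561, 0.50877, 0.12281, 0.03509, 0.01754, giving 1−D = 0.66113.
Difference = |0.48031 − 0.66113| = 0.18082, i.e. 0.181 to 3 decimal places.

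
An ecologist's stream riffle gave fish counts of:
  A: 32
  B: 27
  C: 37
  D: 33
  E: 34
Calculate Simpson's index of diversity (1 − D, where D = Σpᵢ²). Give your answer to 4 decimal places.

0.7980

Total N = 32+27+37+33+34 = 163, so the proportions are 0.196319, 0.165644, 0.226994, 0.202454, 0.208589 (working shown to 6 dp, full precision carried).
D = 0.196319² + 0.165644² + 0.226994² + 0.202454² + 0.208589² = 0.038541 + 0.027438 + 0.051526 + 0.040988 + 0.043509 = 0.202002.
So 1 − D = 0.797998, i.e. 0.7980 to 4 decimal places.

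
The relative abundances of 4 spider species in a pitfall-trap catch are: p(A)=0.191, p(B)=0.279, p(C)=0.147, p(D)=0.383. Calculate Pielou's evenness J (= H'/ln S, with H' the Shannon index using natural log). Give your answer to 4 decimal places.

0.9535

H' = −Σ pᵢ ln pᵢ = −((-0.316197) + (-0.356156) + (-0.281846) + (-0.367573)) = 1.321772 (working shown to 6 dp, full precision carried).
With S = 4 species, ln S = 1.386294, so J = 1.321772/1.386294 = 0.953457, i.e. 0.9535 to 4 decimal places.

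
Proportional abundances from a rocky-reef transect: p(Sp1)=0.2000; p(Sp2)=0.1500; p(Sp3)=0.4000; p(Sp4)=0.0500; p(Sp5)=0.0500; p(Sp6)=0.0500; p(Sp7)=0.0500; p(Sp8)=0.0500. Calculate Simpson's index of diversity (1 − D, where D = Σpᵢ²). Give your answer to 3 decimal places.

D = 0.2² + 0.15² + 0.4² + 0.05² + 0.05² + 0.05² + 0.05² + 0.05² = 0.04000 + 0.02250 + 0.16000 + 0.00250 + 0.00250 + 0.00250 + 0.00250 + 0.00250 = 0.23500 (working shown to 5 dp, full precision carried).
So 1 − D = 0.76500, i.e. 0.765 to 3 decimal places.

0.765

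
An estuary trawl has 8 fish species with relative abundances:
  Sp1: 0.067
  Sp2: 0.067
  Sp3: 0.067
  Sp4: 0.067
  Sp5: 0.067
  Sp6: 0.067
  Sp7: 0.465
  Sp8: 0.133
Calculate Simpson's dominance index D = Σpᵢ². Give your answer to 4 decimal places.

0.2608

D = 0.067² + 0.067² + 0.067² + 0.067² + 0.067² + 0.067² + 0.465² + 0.133² = 0.004489 + 0.004489 + 0.004489 + 0.004489 + 0.004489 + 0.004489 + 0.216225 + 0.017689 = 0.260848 (working shown to 6 dp, full precision carried).
To 4 decimal places, D = 0.2608.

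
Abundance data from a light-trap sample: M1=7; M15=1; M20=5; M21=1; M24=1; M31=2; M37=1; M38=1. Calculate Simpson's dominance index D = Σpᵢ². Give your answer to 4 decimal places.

Total N = 7+1+5+1+1+2+1+1 = 19, so the proportions are 0.368421, 0.052632, 0.263158, 0.052632, 0.052632, 0.105263, 0.052632, 0.052632 (working shown to 6 dp, full precision carried).
D = 0.368421² + 0.052632² + 0.263158² + 0.052632² + 0.052632² + 0.105263² + 0.052632² + 0.052632² = 0.135734 + 0.002770 + 0.069252 + 0.002770 + 0.002770 + 0.011080 + 0.002770 + 0.002770 = 0.229917.
To 4 decimal places, D = 0.2299.

0.2299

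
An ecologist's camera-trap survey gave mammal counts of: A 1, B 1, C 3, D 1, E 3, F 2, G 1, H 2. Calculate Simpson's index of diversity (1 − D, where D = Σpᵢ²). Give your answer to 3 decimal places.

0.847

Total N = 1+1+3+1+3+2+1+2 = 14, so the proportions are 0.07143, 0.07143, 0.21429, 0.07143, 0.21429, 0.14286, 0.07143, 0.14286 (working shown to 5 dp, full precision carried).
D = 0.07143² + 0.07143² + 0.21429² + 0.07143² + 0.21429² + 0.14286² + 0.07143² + 0.14286² = 0.00510 + 0.00510 + 0.04592 + 0.00510 + 0.04592 + 0.02041 + 0.00510 + 0.02041 = 0.15306.
So 1 − D = 0.84694, i.e. 0.847 to 3 decimal places.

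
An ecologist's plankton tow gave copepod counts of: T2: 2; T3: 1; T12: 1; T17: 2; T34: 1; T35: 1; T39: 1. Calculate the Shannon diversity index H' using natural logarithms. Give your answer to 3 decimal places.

1.889

Total N = 2+1+1+2+1+1+1 = 9, so the proportions are 0.22222, 0.11111, 0.11111, 0.22222, 0.11111, 0.11111, 0.11111 (working shown to 5 dp, full precision carried).
Each pᵢ ln pᵢ term: 0.22222×(-1.50408)=-0.33424, 0.11111×(-2.19722)=-0.24414, 0.11111×(-2.19722)=-0.24414, 0.22222×(-1.50408)=-0.33424, 0.11111×(-2.19722)=-0.24414, 0.11111×(-2.19722)=-0.24414, 0.11111×(-2.19722)=-0.24414.
Sum = -1.88916, so H' = 1.889.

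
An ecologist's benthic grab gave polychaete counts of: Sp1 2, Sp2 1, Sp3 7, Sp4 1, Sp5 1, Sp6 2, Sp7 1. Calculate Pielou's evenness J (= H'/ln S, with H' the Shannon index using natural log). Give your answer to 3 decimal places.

Total N = 2+1+7+1+1+2+1 = 15, so the proportions are 0.13333, 0.06667, 0.46667, 0.06667, 0.06667, 0.13333, 0.06667 (working shown to 5 dp, full precision carried).
H' = −Σ pᵢ ln pᵢ = −((-0.26865) + (-0.18054) + (-0.35567) + (-0.18054) + (-0.18054) + (-0.26865) + (-0.18054)) = 1.61512.
With S = 7 species, ln S = 1.94591, so J = 1.61512/1.94591 = 0.83001, i.e. 0.830 to 3 decimal places.

0.830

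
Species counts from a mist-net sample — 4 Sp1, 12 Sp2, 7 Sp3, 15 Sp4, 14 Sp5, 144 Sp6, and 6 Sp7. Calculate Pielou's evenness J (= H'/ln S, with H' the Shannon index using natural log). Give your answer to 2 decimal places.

Total N = 4+12+7+15+14+144+6 = 202, so the proportions are 0.0198, 0.0594, 0.0347, 0.0743, 0.0693, 0.7129, 0.0297 (working shown to 4 dp, full precision carried).
H' = −Σ pᵢ ln pᵢ = −((-0.0777) + (-0.1677) + (-0.1165) + (-0.1931) + (-0.1850) + (-0.2413) + (-0.1045)) = 1.0857.
With S = 7 species, ln S = 1.9459, so J = 1.0857/1.9459 = 0.5579, i.e. 0.56 to 2 decimal places.

0.56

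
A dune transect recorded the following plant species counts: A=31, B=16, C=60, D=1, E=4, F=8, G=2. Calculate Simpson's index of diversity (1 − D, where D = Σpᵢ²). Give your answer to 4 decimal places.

0.6707

Total N = 31+16+60+1+4+8+2 = 122, so the proportions are 0.254098, 0.131148, 0.491803, 0.008197, 0.032787, 0.065574, 0.016393 (working shown to 6 dp, full precision carried).
D = 0.254098² + 0.131148² + 0.491803² + 0.008197² + 0.032787² + 0.065574² + 0.016393² = 0.064566 + 0.017200 + 0.241870 + 0.000067 + 0.001075 + 0.004300 + 0.000269 = 0.329347.
So 1 − D = 0.670653, i.e. 0.6707 to 4 decimal places.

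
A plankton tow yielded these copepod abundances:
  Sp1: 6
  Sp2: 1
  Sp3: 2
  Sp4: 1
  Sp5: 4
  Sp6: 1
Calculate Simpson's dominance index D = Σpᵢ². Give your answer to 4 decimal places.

0.2622

Total N = 6+1+2+1+4+1 = 15, so the proportions are 0.4, 0.066667, 0.133333, 0.066667, 0.266667, 0.066667 (working shown to 6 dp, full precision carried).
D = 0.4² + 0.066667² + 0.133333² + 0.066667² + 0.266667² + 0.066667² = 0.160000 + 0.004444 + 0.017778 + 0.004444 + 0.071111 + 0.004444 = 0.262222.
To 4 decimal places, D = 0.2622.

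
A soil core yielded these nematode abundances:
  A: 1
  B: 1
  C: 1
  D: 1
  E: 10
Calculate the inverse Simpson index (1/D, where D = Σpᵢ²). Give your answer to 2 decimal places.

1.88

Total N = 1+1+1+1+10 = 14, so the proportions are 0.07143, 0.07143, 0.07143, 0.07143, 0.71429 (working shown to 5 dp, full precision carried).
D = 0.07143² + 0.07143² + 0.07143² + 0.07143² + 0.71429² = 0.00510 + 0.00510 + 0.00510 + 0.00510 + 0.51020 = 0.53061.
So 1/D = 1.8846, i.e. 1.88 to 2 decimal places.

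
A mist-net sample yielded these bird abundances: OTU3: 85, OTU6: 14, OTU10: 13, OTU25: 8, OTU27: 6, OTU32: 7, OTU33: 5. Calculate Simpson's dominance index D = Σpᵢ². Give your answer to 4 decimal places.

Total N = 85+14+13+8+6+7+5 = 138, so the proportions are 0.615942, 0.101449, 0.094203, 0.057971, 0.043478, 0.050725, 0.036232 (working shown to 6 dp, full precision carried).
D = 0.615942² + 0.101449² + 0.094203² + 0.057971² + 0.043478² + 0.050725² + 0.036232² = 0.379385 + 0.010292 + 0.008874 + 0.003361 + 0.001890 + 0.002573 + 0.001313 = 0.407687.
To 4 decimal places, D = 0.4077.

0.4077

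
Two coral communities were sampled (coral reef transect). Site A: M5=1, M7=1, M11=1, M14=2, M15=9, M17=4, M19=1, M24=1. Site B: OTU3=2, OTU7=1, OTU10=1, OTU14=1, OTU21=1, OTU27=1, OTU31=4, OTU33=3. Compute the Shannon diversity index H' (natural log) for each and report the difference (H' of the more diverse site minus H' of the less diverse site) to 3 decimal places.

Site A: N=20, proportions 0.05, 0.05, 0.05, 0.1, 0.45, 0.2, 0.05, 0.05, giving H' = 1.66041 (working shown to 5 dp, full precision carried).
Site B: N=14, proportions 0.14286, 0.07143, 0.07143, 0.07143, 0.07143, 0.07143, 0.28571, 0.21429, giving H' = 1.90854.
Difference = |1.66041 − 1.90854| = 0.24813, i.e. 0.248 to 3 decimal places.

0.248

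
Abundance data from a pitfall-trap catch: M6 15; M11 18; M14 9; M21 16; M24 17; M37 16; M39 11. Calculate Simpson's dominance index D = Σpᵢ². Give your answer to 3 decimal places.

Total N = 15+18+9+16+17+16+11 = 102, so the proportions are 0.14706, 0.17647, 0.08824, 0.15686, 0.16667, 0.15686, 0.10784 (working shown to 5 dp, full precision carried).
D = 0.14706² + 0.17647² + 0.08824² + 0.15686² + 0.16667² + 0.15686² + 0.10784² = 0.02163 + 0.03114 + 0.00779 + 0.02461 + 0.02778 + 0.02461 + 0.01163 = 0.14917.
To 3 decimal places, D = 0.149.

0.149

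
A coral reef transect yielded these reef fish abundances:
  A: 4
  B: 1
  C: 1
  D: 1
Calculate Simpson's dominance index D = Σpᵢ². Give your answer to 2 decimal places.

0.39

Total N = 4+1+1+1 = 7, so the proportions are 0.5714, 0.1429, 0.1429, 0.1429 (working shown to 4 dp, full precision carried).
D = 0.5714² + 0.1429² + 0.1429² + 0.1429² = 0.3265 + 0.0204 + 0.0204 + 0.0204 = 0.3878.
To 2 decimal places, D = 0.39.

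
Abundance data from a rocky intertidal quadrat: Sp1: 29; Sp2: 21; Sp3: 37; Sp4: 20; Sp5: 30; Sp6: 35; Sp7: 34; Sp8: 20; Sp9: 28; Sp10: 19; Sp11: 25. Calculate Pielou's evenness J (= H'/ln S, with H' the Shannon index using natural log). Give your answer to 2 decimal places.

Total N = 29+21+37+20+30+35+34+20+28+19+25 = 298, so the proportions are 0.0973, 0.0705, 0.1242, 0.0671, 0.1007, 0.1174, 0.1141, 0.0671, 0.094, 0.0638, 0.0839 (working shown to 4 dp, full precision carried).
H' = −Σ pᵢ ln pᵢ = −((-0.2267) + (-0.1869) + (-0.2590) + (-0.1813) + (-0.2311) + (-0.2515) + (-0.2477) + (-0.1813) + (-0.2222) + (-0.1755) + (-0.2079)) = 2.3712.
With S = 11 species, ln S = 2.3979, so J = 2.3712/2.3979 = 0.9889, i.e. 0.99 to 2 decimal places.

0.99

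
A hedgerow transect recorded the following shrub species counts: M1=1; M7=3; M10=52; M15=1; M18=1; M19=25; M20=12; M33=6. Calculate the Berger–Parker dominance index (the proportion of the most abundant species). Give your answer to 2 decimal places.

Total N = 1+3+52+1+1+25+12+6 = 101, so the proportions are 0.0099, 0.0297, 0.5149, 0.0099, 0.0099, 0.2475, 0.1188, 0.0594 (working shown to 4 dp, full precision carried).
The largest proportion is 0.5149, i.e. d = 0.51 to 2 decimal places.

0.51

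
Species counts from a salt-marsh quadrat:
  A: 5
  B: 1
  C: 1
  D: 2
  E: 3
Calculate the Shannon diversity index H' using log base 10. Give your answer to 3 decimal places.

Total N = 5+1+1+2+3 = 12, so the proportions are 0.41667, 0.08333, 0.08333, 0.16667, 0.25 (working shown to 5 dp, full precision carried).
Each pᵢ log₁₀ pᵢ term: 0.41667×(-0.38021)=-0.15842, 0.08333×(-1.07918)=-0.08993, 0.08333×(-1.07918)=-0.08993, 0.16667×(-0.77815)=-0.12969, 0.25×(-0.60206)=-0.15051.
Sum = -0.61849, so H' = 0.618.

0.618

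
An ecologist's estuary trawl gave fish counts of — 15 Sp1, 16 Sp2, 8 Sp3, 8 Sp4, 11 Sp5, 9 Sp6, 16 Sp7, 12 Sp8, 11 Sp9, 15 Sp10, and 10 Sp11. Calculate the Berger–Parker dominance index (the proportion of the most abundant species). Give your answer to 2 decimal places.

0.12

Total N = 15+16+8+8+11+9+16+12+11+15+10 = 131, so the proportions are 0.1145, 0.1221, 0.0611, 0.0611, 0.084, 0.0687, 0.1221, 0.0916, 0.084, 0.1145, 0.0763 (working shown to 4 dp, full precision carried).
The largest proportion is 0.1221, i.e. d = 0.12 to 2 decimal places.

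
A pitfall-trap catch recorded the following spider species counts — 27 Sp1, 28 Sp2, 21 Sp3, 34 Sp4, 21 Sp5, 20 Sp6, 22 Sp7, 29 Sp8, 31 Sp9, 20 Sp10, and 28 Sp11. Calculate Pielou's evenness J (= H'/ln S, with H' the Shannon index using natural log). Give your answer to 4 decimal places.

0.9930

Total N = 27+28+21+34+21+20+22+29+31+20+28 = 281, so the proportions are 0.096085, 0.099644, 0.074733, 0.120996, 0.074733, 0.071174, 0.078292, 0.103203, 0.11032, 0.071174, 0.099644 (working shown to 6 dp, full precision carried).
H' = −Σ pᵢ ln pᵢ = −((-0.225082) + (-0.229794) + (-0.193845) + (-0.255544) + (-0.193845) + (-0.188087) + (-0.199434) + (-0.234380) + (-0.243186) + (-0.188087) + (-0.229794)) = 2.381078.
With S = 11 species, ln S = 2.397895, so J = 2.381078/2.397895 = 0.992987, i.e. 0.9930 to 4 decimal places.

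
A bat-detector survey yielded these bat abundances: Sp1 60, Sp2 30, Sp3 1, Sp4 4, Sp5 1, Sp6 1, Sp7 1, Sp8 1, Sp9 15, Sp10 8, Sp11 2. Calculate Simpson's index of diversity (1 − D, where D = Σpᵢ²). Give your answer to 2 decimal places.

0.69

Total N = 60+30+1+4+1+1+1+1+15+8+2 = 124, so the proportions are 0.4839, 0.2419, 0.0081, 0.0323, 0.0081, 0.0081, 0.0081, 0.0081, 0.121, 0.0645, 0.0161 (working shown to 4 dp, full precision carried).
D = 0.4839² + 0.2419² + 0.0081² + 0.0323² + 0.0081² + 0.0081² + 0.0081² + 0.0081² + 0.121² + 0.0645² + 0.0161² = 0.2341 + 0.0585 + 0.0001 + 0.0010 + 0.0001 + 0.0001 + 0.0001 + 0.0001 + 0.0146 + 0.0042 + 0.0003 = 0.3131.
So 1 − D = 0.6869, i.e. 0.69 to 2 decimal places.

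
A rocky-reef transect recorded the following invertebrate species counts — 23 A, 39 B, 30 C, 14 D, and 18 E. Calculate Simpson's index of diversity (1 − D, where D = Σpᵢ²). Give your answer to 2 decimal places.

Total N = 23+39+30+14+18 = 124, so the proportions are 0.1855, 0.3145, 0.2419, 0.1129, 0.1452 (working shown to 4 dp, full precision carried).
D = 0.1855² + 0.3145² + 0.2419² + 0.1129² + 0.1452² = 0.0344 + 0.0989 + 0.0585 + 0.0127 + 0.0211 = 0.2257.
So 1 − D = 0.7743, i.e. 0.77 to 2 decimal places.

0.77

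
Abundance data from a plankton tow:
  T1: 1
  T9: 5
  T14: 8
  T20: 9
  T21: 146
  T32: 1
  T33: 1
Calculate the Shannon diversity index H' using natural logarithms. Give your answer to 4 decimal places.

Total N = 1+5+8+9+146+1+1 = 171, so the proportions are 0.005848, 0.02924, 0.046784, 0.052632, 0.853801, 0.005848, 0.005848 (working shown to 6 dp, full precision carried).
Each pᵢ ln pᵢ term: 0.005848×(-5.141664)=-0.030068, 0.02924×(-3.532226)=-0.103281, 0.046784×(-3.062222)=-0.143262, 0.052632×(-2.944439)=-0.154970, 0.853801×(-0.158057)=-0.134949, 0.005848×(-5.141664)=-0.030068, 0.005848×(-5.141664)=-0.030068.
Sum = -0.626668, so H' = 0.6267.

0.6267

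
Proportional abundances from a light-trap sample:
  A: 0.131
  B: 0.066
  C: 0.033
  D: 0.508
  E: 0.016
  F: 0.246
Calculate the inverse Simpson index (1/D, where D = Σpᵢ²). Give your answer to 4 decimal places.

D = 0.131² + 0.066² + 0.033² + 0.508² + 0.016² + 0.246² = 0.0171610 + 0.0043560 + 0.0010890 + 0.2580640 + 0.0002560 + 0.0605160 = 0.3414420 (working shown to 7 dp, full precision carried).
So 1/D = 2.928755, i.e. 2.9288 to 4 decimal places.

2.9288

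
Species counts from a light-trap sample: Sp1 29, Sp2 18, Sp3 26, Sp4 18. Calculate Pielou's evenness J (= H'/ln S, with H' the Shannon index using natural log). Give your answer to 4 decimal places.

0.9835

Total N = 29+18+26+18 = 91, so the proportions are 0.318681, 0.197802, 0.285714, 0.197802 (working shown to 6 dp, full precision carried).
H' = −Σ pᵢ ln pᵢ = −((-0.364432) + (-0.320536) + (-0.357932) + (-0.320536)) = 1.363437.
With S = 4 species, ln S = 1.386294, so J = 1.363437/1.386294 = 0.983512, i.e. 0.9835 to 4 decimal places.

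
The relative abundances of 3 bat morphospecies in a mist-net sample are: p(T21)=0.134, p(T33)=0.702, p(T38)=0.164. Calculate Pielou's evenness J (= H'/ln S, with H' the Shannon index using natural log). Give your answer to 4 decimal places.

H' = −Σ pᵢ ln pᵢ = −((-0.269329) + (-0.248383) + (-0.296494)) = 0.814205 (working shown to 6 dp, full precision carried).
With S = 3 species, ln S = 1.098612, so J = 0.814205/1.098612 = 0.741122, i.e. 0.7411 to 4 decimal places.

0.7411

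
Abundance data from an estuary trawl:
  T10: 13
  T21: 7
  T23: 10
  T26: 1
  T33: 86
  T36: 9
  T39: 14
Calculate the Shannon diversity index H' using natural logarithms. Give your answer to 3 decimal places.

1.300

Total N = 13+7+10+1+86+9+14 = 140, so the proportions are 0.09286, 0.05, 0.07143, 0.00714, 0.61429, 0.06429, 0.1 (working shown to 5 dp, full precision carried).
Each pᵢ ln pᵢ term: 0.09286×(-2.37669)=-0.22069, 0.05×(-2.99573)=-0.14979, 0.07143×(-2.63906)=-0.18850, 0.00714×(-4.94164)=-0.03530, 0.61429×(-0.48730)=-0.29934, 0.06429×(-2.74442)=-0.17643, 0.1×(-2.30259)=-0.23026.
Sum = -1.30030, so H' = 1.300.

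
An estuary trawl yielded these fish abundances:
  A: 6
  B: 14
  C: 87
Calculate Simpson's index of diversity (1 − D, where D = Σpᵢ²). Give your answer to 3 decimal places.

Total N = 6+14+87 = 107, so the proportions are 0.05607, 0.13084, 0.81308 (working shown to 5 dp, full precision carried).
D = 0.05607² + 0.13084² + 0.81308² = 0.00314 + 0.01712 + 0.66111 = 0.68137.
So 1 − D = 0.31863, i.e. 0.319 to 3 decimal places.

0.319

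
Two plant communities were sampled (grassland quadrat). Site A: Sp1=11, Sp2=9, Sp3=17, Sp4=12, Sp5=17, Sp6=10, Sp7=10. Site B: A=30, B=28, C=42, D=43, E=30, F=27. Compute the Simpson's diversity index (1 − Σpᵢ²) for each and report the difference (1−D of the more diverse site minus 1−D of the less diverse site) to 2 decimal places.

0.02

Site A: N=86, proportions 0.1279, 0.1047, 0.1977, 0.1395, 0.1977, 0.1163, 0.1163, giving 1−D = 0.8480 (working shown to 4 dp, full precision carried).
Site B: N=200, proportions 0.15, 0.14, 0.21, 0.215, 0.15, 0.135, giving 1−D = 0.8268.
Difference = |0.8480 − 0.8268| = 0.0212, i.e. 0.02 to 2 decimal places.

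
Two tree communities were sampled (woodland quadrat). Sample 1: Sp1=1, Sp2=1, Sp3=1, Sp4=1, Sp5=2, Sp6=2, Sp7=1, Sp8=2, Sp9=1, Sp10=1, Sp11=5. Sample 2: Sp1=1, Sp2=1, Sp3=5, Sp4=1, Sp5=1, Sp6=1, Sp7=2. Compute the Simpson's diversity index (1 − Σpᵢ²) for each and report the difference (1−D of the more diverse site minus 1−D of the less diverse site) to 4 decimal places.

0.1003

Sample 1: N=18, proportions 0.055556, 0.055556, 0.055556, 0.055556, 0.111111, 0.111111, 0.055556, 0.111111, 0.055556, 0.055556, 0.277778, giving 1−D = 0.864198 (working shown to 6 dp, full precision carried).
Sample 2: N=12, proportions 0.083333, 0.083333, 0.416667, 0.083333, 0.083333, 0.083333, 0.166667, giving 1−D = 0.763889.
Difference = |0.864198 − 0.763889| = 0.100309, i.e. 0.1003 to 4 decimal places.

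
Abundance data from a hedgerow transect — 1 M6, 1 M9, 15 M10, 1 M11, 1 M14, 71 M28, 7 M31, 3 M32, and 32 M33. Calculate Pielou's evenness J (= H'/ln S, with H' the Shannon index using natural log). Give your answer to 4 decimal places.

0.5980

Total N = 1+1+15+1+1+71+7+3+32 = 132, so the proportions are 0.007576, 0.007576, 0.113636, 0.007576, 0.007576, 0.537879, 0.05303, 0.022727, 0.242424 (working shown to 6 dp, full precision carried).
H' = −Σ pᵢ ln pᵢ = −((-0.036991) + (-0.036991) + (-0.247131) + (-0.036991) + (-0.036991) + (-0.333550) + (-0.155744) + (-0.086004) + (-0.343531)) = 1.313925.
With S = 9 species, ln S = 2.197225, so J = 1.313925/2.197225 = 0.597993, i.e. 0.5980 to 4 decimal places.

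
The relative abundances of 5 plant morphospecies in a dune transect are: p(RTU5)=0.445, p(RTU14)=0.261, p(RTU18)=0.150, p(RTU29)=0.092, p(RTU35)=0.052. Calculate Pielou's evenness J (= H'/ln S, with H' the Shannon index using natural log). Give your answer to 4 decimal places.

0.8504

H' = −Σ pᵢ ln pᵢ = −((-0.360308) + (-0.350584) + (-0.284568) + (-0.219509) + (-0.153739)) = 1.368708 (working shown to 6 dp, full precision carried).
With S = 5 species, ln S = 1.609438, so J = 1.368708/1.609438 = 0.850426, i.e. 0.8504 to 4 decimal places.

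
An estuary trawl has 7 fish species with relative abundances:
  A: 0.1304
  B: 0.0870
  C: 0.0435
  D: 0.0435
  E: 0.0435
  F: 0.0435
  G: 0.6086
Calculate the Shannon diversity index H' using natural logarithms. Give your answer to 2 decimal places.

1.33

Each pᵢ ln pᵢ term (working shown to 4 dp, full precision carried): 0.1304×(-2.0371)=-0.2656, 0.087×(-2.4418)=-0.2124, 0.0435×(-3.1350)=-0.1364, 0.0435×(-3.1350)=-0.1364, 0.0435×(-3.1350)=-0.1364, 0.0435×(-3.1350)=-0.1364, 0.6086×(-0.4966)=-0.3022.
Sum = -1.3258, so H' = 1.33.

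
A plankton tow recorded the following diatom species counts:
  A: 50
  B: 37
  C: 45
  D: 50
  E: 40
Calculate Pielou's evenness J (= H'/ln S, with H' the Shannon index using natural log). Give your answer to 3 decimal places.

0.996

Total N = 50+37+45+50+40 = 222, so the proportions are 0.22523, 0.16667, 0.2027, 0.22523, 0.18018 (working shown to 5 dp, full precision carried).
H' = −Σ pᵢ ln pᵢ = −((-0.33573) + (-0.29863) + (-0.32352) + (-0.33573) + (-0.30879)) = 1.60240.
With S = 5 species, ln S = 1.60944, so J = 1.60240/1.60944 = 0.99563, i.e. 0.996 to 3 decimal places.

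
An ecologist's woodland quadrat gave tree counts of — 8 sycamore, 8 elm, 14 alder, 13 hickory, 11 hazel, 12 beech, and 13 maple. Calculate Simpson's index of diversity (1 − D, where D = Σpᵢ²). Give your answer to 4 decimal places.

0.8515

Total N = 8+8+14+13+11+12+13 = 79, so the proportions are 0.101266, 0.101266, 0.177215, 0.164557, 0.139241, 0.151899, 0.164557 (working shown to 6 dp, full precision carried).
D = 0.101266² + 0.101266² + 0.177215² + 0.164557² + 0.139241² + 0.151899² + 0.164557² = 0.010255 + 0.010255 + 0.031405 + 0.027079 + 0.019388 + 0.023073 + 0.027079 = 0.148534.
So 1 − D = 0.851466, i.e. 0.8515 to 4 decimal places.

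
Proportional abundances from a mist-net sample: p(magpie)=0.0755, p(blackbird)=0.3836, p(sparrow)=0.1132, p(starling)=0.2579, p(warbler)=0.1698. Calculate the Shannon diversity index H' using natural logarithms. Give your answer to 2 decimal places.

1.46

Each pᵢ ln pᵢ term (working shown to 4 dp, full precision carried): 0.0755×(-2.5836)=-0.1951, 0.3836×(-0.9582)=-0.3675, 0.1132×(-2.1786)=-0.2466, 0.2579×(-1.3552)=-0.3495, 0.1698×(-1.7731)=-0.3011.
Sum = -1.4598, so H' = 1.46.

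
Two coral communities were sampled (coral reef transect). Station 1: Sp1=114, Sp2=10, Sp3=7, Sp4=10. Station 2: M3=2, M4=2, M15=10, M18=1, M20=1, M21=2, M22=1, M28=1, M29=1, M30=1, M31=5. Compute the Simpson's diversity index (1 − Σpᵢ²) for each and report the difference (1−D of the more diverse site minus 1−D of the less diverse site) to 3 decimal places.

0.470

Station 1: N=141, proportions 0.80851, 0.07092, 0.04965, 0.07092, giving 1−D = 0.33379 (working shown to 5 dp, full precision carried).
Station 2: N=27, proportions 0.07407, 0.07407, 0.37037, 0.03704, 0.03704, 0.07407, 0.03704, 0.03704, 0.03704, 0.03704, 0.18519, giving 1−D = 0.80384.
Difference = |0.33379 − 0.80384| = 0.47005, i.e. 0.470 to 3 decimal places.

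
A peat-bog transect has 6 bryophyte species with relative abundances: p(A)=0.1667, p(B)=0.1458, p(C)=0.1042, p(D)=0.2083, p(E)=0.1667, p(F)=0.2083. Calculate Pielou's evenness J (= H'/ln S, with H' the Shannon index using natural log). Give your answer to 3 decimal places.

H' = −Σ pᵢ ln pᵢ = −((-0.29865) + (-0.28074) + (-0.23564) + (-0.32678) + (-0.29865) + (-0.32678)) = 1.76724 (working shown to 5 dp, full precision carried).
With S = 6 species, ln S = 1.79176, so J = 1.76724/1.79176 = 0.98632, i.e. 0.986 to 3 decimal places.

0.986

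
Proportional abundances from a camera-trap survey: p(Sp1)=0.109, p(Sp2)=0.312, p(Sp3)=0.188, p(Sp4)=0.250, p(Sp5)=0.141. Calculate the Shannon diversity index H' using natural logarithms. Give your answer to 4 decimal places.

1.5420

Each pᵢ ln pᵢ term (working shown to 6 dp, full precision carried): 0.109×(-2.216407)=-0.241588, 0.312×(-1.164752)=-0.363403, 0.188×(-1.671313)=-0.314207, 0.25×(-1.386294)=-0.346574, 0.141×(-1.958995)=-0.276218.
Sum = -1.541990, so H' = 1.5420.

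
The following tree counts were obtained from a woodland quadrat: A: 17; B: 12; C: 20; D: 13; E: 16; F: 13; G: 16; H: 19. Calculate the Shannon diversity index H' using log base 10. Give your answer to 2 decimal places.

0.90

Total N = 17+12+20+13+16+13+16+19 = 126, so the proportions are 0.1349, 0.0952, 0.1587, 0.1032, 0.127, 0.1032, 0.127, 0.1508 (working shown to 4 dp, full precision carried).
Each pᵢ log₁₀ pᵢ term: 0.1349×(-0.8699)=-0.1174, 0.0952×(-1.0212)=-0.0973, 0.1587×(-0.7993)=-0.1269, 0.1032×(-0.9864)=-0.1018, 0.127×(-0.8963)=-0.1138, 0.1032×(-0.9864)=-0.1018, 0.127×(-0.8963)=-0.1138, 0.1508×(-0.8216)=-0.1239.
Sum = -0.8966, so H' = 0.90.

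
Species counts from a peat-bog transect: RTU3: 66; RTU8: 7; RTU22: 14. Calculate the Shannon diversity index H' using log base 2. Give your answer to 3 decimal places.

Total N = 66+7+14 = 87, so the proportions are 0.75862, 0.08046, 0.16092 (working shown to 5 dp, full precision carried).
Each pᵢ log₂ pᵢ term: 0.75862×(-0.39855)=-0.30235, 0.08046×(-3.63559)=-0.29252, 0.16092×(-2.63559)=-0.42412.
Sum = -1.01898, so H' = 1.019.

1.019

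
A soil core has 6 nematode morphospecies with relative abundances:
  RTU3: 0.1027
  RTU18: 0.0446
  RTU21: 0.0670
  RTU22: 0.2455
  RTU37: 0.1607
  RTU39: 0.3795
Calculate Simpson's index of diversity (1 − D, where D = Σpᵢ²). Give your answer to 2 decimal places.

D = 0.1027² + 0.0446² + 0.067² + 0.2455² + 0.1607² + 0.3795² = 0.0105 + 0.0020 + 0.0045 + 0.0603 + 0.0258 + 0.1440 = 0.2471 (working shown to 4 dp, full precision carried).
So 1 − D = 0.7529, i.e. 0.75 to 2 decimal places.

0.75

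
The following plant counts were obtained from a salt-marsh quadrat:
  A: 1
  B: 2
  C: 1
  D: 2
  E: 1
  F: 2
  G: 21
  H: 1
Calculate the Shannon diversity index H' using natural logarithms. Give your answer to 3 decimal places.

Total N = 1+2+1+2+1+2+21+1 = 31, so the proportions are 0.03226, 0.06452, 0.03226, 0.06452, 0.03226, 0.06452, 0.67742, 0.03226 (working shown to 5 dp, full precision carried).
Each pᵢ ln pᵢ term: 0.03226×(-3.43399)=-0.11077, 0.06452×(-2.74084)=-0.17683, 0.03226×(-3.43399)=-0.11077, 0.06452×(-2.74084)=-0.17683, 0.03226×(-3.43399)=-0.11077, 0.06452×(-2.74084)=-0.17683, 0.67742×(-0.38946)=-0.26383, 0.03226×(-3.43399)=-0.11077.
Sum = -1.23741, so H' = 1.237.

1.237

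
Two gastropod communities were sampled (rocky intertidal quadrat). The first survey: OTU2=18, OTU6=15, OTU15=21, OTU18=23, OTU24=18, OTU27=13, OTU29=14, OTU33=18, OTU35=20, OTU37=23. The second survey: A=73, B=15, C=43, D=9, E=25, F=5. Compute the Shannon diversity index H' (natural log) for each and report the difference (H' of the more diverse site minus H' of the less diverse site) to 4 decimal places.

0.8195

The first survey: N=183, proportions 0.098361, 0.081967, 0.114754, 0.125683, 0.098361, 0.071038, 0.076503, 0.098361, 0.10929, 0.125683, giving H' = 2.285583 (working shown to 6 dp, full precision carried).
The second survey: N=170, proportions 0.429412, 0.088235, 0.252941, 0.052941, 0.147059, 0.029412, giving H' = 1.466093.
Difference = |2.285583 − 1.466093| = 0.819490, i.e. 0.8195 to 4 decimal places.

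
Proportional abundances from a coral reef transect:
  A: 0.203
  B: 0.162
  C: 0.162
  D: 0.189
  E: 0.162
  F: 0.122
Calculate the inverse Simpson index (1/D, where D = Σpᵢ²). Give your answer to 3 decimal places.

5.864

D = 0.203² + 0.162² + 0.162² + 0.189² + 0.162² + 0.122² = 0.0412090 + 0.0262440 + 0.0262440 + 0.0357210 + 0.0262440 + 0.0148840 = 0.1705460 (working shown to 7 dp, full precision carried).
So 1/D = 5.86352, i.e. 5.864 to 3 decimal places.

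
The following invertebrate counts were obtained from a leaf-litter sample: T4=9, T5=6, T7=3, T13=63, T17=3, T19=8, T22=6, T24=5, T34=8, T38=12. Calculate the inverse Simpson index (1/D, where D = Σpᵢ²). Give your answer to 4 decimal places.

3.4097

Total N = 9+6+3+63+3+8+6+5+8+12 = 123, so the proportions are 0.07317073, 0.04878049, 0.02439024, 0.51219512, 0.02439024, 0.06504065, 0.04878049, 0.04065041, 0.06504065, 0.09756098 (working shown to 8 dp, full precision carried).
D = 0.07317073² + 0.04878049² + 0.02439024² + 0.51219512² + 0.02439024² + 0.06504065² + 0.04878049² + 0.04065041² + 0.06504065² + 0.09756098² = 0.00535396 + 0.00237954 + 0.00059488 + 0.26234384 + 0.00059488 + 0.00423029 + 0.00237954 + 0.00165246 + 0.00423029 + 0.00951814 = 0.29327781.
So 1/D = 3.409736, i.e. 3.4097 to 4 decimal places.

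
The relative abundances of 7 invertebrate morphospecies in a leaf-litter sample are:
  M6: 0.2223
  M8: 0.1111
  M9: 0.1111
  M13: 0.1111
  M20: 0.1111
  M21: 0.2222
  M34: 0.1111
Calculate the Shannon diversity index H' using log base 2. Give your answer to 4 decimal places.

Each pᵢ log₂ pᵢ term (working shown to 6 dp, full precision carried): 0.2223×(-2.169420)=-0.482262, 0.1111×(-3.170069)=-0.352195, 0.1111×(-3.170069)=-0.352195, 0.1111×(-3.170069)=-0.352195, 0.1111×(-3.170069)=-0.352195, 0.2222×(-2.170069)=-0.482189, 0.1111×(-3.170069)=-0.352195.
Sum = -2.725425, so H' = 2.7254.

2.7254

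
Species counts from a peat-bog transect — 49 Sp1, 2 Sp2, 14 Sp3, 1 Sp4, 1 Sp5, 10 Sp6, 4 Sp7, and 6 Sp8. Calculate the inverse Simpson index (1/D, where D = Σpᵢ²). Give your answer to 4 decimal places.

2.7474

Total N = 49+2+14+1+1+10+4+6 = 87, so the proportions are 0.5632184, 0.0229885, 0.1609195, 0.0114943, 0.0114943, 0.1149425, 0.045977, 0.0689655 (working shown to 7 dp, full precision carried).
D = 0.5632184² + 0.0229885² + 0.1609195² + 0.0114943² + 0.0114943² + 0.1149425² + 0.045977² + 0.0689655² = 0.3172150 + 0.0005285 + 0.0258951 + 0.0001321 + 0.0001321 + 0.0132118 + 0.0021139 + 0.0047562 = 0.3639847.
So 1/D = 2.747368, i.e. 2.7474 to 4 decimal places.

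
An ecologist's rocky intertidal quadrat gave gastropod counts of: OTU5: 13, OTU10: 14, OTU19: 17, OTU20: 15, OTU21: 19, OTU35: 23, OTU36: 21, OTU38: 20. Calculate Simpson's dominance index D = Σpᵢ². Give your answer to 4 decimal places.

Total N = 13+14+17+15+19+23+21+20 = 142, so the proportions are 0.091549, 0.098592, 0.119718, 0.105634, 0.133803, 0.161972, 0.147887, 0.140845 (working shown to 6 dp, full precision carried).
D = 0.091549² + 0.098592² + 0.119718² + 0.105634² + 0.133803² + 0.161972² + 0.147887² + 0.140845² = 0.008381 + 0.009720 + 0.014332 + 0.011159 + 0.017903 + 0.026235 + 0.021871 + 0.019837 = 0.129439.
To 4 decimal places, D = 0.1294.

0.1294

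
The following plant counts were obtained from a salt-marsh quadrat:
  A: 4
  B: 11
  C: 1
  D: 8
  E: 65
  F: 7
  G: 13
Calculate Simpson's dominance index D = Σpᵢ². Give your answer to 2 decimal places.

0.39

Total N = 4+11+1+8+65+7+13 = 109, so the proportions are 0.0367, 0.1009, 0.0092, 0.0734, 0.5963, 0.0642, 0.1193 (working shown to 4 dp, full precision carried).
D = 0.0367² + 0.1009² + 0.0092² + 0.0734² + 0.5963² + 0.0642² + 0.1193² = 0.0013 + 0.0102 + 0.0001 + 0.0054 + 0.3556 + 0.0041 + 0.0142 = 0.3910.
To 2 decimal places, D = 0.39.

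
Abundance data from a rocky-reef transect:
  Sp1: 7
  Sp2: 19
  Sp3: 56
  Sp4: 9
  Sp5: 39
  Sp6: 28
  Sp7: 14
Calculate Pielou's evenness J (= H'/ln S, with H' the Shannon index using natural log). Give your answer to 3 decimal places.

0.889

Total N = 7+19+56+9+39+28+14 = 172, so the proportions are 0.0407, 0.11047, 0.32558, 0.05233, 0.22674, 0.16279, 0.0814 (working shown to 5 dp, full precision carried).
H' = −Σ pᵢ ln pᵢ = −((-0.13030) + (-0.24336) + (-0.36535) + (-0.15437) + (-0.33647) + (-0.29551) + (-0.20418)) = 1.72954.
With S = 7 species, ln S = 1.94591, so J = 1.72954/1.94591 = 0.88881, i.e. 0.889 to 3 decimal places.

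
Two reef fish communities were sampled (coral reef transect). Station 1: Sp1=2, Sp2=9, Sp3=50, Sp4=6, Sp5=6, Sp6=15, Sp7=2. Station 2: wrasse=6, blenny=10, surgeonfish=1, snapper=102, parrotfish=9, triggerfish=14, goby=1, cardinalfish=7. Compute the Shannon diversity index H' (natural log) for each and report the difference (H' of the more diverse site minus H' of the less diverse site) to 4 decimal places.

Station 1: N=90, proportions 0.0222222, 0.1, 0.5555556, 0.0666667, 0.0666667, 0.1666667, 0.0222222, giving H' = 1.3856916 (working shown to 7 dp, full precision carried).
Station 2: N=150, proportions 0.04, 0.0666667, 0.0066667, 0.68, 0.06, 0.0933333, 0.0066667, 0.0466667, giving H' = 1.1715231.
Difference = |1.3856916 − 1.1715231| = 0.2141685, i.e. 0.2142 to 4 decimal places.

0.2142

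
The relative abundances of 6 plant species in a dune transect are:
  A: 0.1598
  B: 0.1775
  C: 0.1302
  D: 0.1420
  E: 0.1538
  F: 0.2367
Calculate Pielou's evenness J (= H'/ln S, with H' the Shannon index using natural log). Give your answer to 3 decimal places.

H' = −Σ pᵢ ln pᵢ = −((-0.29305) + (-0.30686) + (-0.26544) + (-0.27717) + (-0.28793) + (-0.34108)) = 1.77152 (working shown to 5 dp, full precision carried).
With S = 6 species, ln S = 1.79176, so J = 1.77152/1.79176 = 0.98870, i.e. 0.989 to 3 decimal places.

0.989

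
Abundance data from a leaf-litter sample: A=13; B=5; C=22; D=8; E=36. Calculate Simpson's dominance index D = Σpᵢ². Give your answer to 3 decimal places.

Total N = 13+5+22+8+36 = 84, so the proportions are 0.15476, 0.05952, 0.2619, 0.09524, 0.42857 (working shown to 5 dp, full precision carried).
D = 0.15476² + 0.05952² + 0.2619² + 0.09524² + 0.42857² = 0.02395 + 0.00354 + 0.06859 + 0.00907 + 0.18367 = 0.28883.
To 3 decimal places, D = 0.289.

0.289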